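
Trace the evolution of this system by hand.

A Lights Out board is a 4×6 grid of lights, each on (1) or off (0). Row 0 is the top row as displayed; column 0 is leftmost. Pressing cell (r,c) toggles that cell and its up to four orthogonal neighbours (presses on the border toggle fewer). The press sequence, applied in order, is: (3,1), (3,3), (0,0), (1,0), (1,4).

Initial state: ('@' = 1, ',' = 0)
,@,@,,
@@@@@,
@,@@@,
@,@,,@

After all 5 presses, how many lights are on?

12

t=0: ,@,@,,
@@@@@,
@,@@@,
@,@,,@
t=1: ,@,@,,
@@@@@,
@@@@@,
,@,,,@
t=2: ,@,@,,
@@@@@,
@@@,@,
,@@@@@
t=3: @,,@,,
,@@@@,
@@@,@,
,@@@@@
t=4: ,,,@,,
@,@@@,
,@@,@,
,@@@@@
t=5: ,,,@@,
@,@,,@
,@@,,,
,@@@@@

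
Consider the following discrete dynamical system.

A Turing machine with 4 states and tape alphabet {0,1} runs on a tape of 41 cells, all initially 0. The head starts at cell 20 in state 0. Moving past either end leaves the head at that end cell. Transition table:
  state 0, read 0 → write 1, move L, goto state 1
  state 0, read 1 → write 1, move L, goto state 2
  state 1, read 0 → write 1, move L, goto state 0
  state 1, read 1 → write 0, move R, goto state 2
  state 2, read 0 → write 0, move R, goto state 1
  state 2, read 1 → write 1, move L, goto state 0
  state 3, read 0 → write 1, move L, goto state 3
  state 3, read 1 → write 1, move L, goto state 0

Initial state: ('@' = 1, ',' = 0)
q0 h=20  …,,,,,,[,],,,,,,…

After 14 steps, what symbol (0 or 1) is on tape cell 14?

1

0) q0 h=20  …,,,,,,[,],,,,,,…
1) q1 h=19  …,,,,,,[,]@,,,,,…
2) q0 h=18  …,,,,,,[,]@@,,,,…
3) q1 h=17  …,,,,,,[,]@@@,,,…
4) q0 h=16  …,,,,,,[,]@@@@,,…
5) q1 h=15  …,,,,,,[,]@@@@@,…
6) q0 h=14  …,,,,,,[,]@@@@@@…
7) q1 h=13  …,,,,,,[,]@@@@@@…
8) q0 h=12  …,,,,,,[,]@@@@@@…
9) q1 h=11  …,,,,,,[,]@@@@@@…
10) q0 h=10  …,,,,,,[,]@@@@@@…
11) q1 h= 9  …,,,,,,[,]@@@@@@…
12) q0 h= 8  …,,,,,,[,]@@@@@@…
13) q1 h= 7  …,,,,,,[,]@@@@@@…
14) q0 h= 6  |,,,,,,[,]@@@@@@…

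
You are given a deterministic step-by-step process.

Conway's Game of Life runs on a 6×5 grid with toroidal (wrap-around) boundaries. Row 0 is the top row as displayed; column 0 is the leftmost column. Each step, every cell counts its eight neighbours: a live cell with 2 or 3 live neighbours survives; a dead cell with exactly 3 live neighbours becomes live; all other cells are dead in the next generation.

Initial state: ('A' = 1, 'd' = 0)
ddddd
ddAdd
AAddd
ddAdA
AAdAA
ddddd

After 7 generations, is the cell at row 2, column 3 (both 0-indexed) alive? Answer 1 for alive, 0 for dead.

gen 0: ddddd
ddAdd
AAddd
ddAdA
AAdAA
ddddd
gen 1: ddddd
dAddd
AAAAd
ddAdd
AAAAA
AdddA
gen 2: Adddd
AAddd
AddAd
ddddd
ddAdd
ddAdd
gen 3: Adddd
AAddd
AAddA
ddddd
ddddd
dAddd
gen 4: Adddd
ddddd
dAddA
Adddd
ddddd
ddddd
gen 5: ddddd
Adddd
Adddd
Adddd
ddddd
ddddd
gen 6: ddddd
ddddd
AAddA
ddddd
ddddd
ddddd
gen 7: ddddd
Adddd
Adddd
Adddd
ddddd
ddddd

0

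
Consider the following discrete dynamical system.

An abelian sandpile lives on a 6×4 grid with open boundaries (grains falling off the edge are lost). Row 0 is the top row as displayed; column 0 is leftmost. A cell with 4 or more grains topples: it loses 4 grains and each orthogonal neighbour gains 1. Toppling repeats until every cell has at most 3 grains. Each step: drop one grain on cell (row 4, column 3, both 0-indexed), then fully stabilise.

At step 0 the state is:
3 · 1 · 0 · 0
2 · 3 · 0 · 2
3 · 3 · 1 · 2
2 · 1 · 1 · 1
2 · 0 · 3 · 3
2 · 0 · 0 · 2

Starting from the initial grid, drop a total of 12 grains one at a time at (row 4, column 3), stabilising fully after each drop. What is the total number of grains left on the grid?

t=0: 3 · 1 · 0 · 0
2 · 3 · 0 · 2
3 · 3 · 1 · 2
2 · 1 · 1 · 1
2 · 0 · 3 · 3
2 · 0 · 0 · 2
t=1: 3 · 1 · 0 · 0
2 · 3 · 0 · 2
3 · 3 · 1 · 2
2 · 1 · 2 · 2
2 · 1 · 0 · 1
2 · 0 · 1 · 3
t=2: 3 · 1 · 0 · 0
2 · 3 · 0 · 2
3 · 3 · 1 · 2
2 · 1 · 2 · 2
2 · 1 · 0 · 2
2 · 0 · 1 · 3
t=3: 3 · 1 · 0 · 0
2 · 3 · 0 · 2
3 · 3 · 1 · 2
2 · 1 · 2 · 2
2 · 1 · 0 · 3
2 · 0 · 1 · 3
t=4: 3 · 1 · 0 · 0
2 · 3 · 0 · 2
3 · 3 · 1 · 2
2 · 1 · 2 · 3
2 · 1 · 1 · 1
2 · 0 · 2 · 0
t=5: 3 · 1 · 0 · 0
2 · 3 · 0 · 2
3 · 3 · 1 · 2
2 · 1 · 2 · 3
2 · 1 · 1 · 2
2 · 0 · 2 · 0
t=6: 3 · 1 · 0 · 0
2 · 3 · 0 · 2
3 · 3 · 1 · 2
2 · 1 · 2 · 3
2 · 1 · 1 · 3
2 · 0 · 2 · 0
t=7: 3 · 1 · 0 · 0
2 · 3 · 0 · 2
3 · 3 · 1 · 3
2 · 1 · 3 · 0
2 · 1 · 2 · 1
2 · 0 · 2 · 1
t=8: 3 · 1 · 0 · 0
2 · 3 · 0 · 2
3 · 3 · 1 · 3
2 · 1 · 3 · 0
2 · 1 · 2 · 2
2 · 0 · 2 · 1
t=9: 3 · 1 · 0 · 0
2 · 3 · 0 · 2
3 · 3 · 1 · 3
2 · 1 · 3 · 0
2 · 1 · 2 · 3
2 · 0 · 2 · 1
t=10: 3 · 1 · 0 · 0
2 · 3 · 0 · 2
3 · 3 · 1 · 3
2 · 1 · 3 · 1
2 · 1 · 3 · 0
2 · 0 · 2 · 2
t=11: 3 · 1 · 0 · 0
2 · 3 · 0 · 2
3 · 3 · 1 · 3
2 · 1 · 3 · 1
2 · 1 · 3 · 1
2 · 0 · 2 · 2
t=12: 3 · 1 · 0 · 0
2 · 3 · 0 · 2
3 · 3 · 1 · 3
2 · 1 · 3 · 1
2 · 1 · 3 · 2
2 · 0 · 2 · 2

42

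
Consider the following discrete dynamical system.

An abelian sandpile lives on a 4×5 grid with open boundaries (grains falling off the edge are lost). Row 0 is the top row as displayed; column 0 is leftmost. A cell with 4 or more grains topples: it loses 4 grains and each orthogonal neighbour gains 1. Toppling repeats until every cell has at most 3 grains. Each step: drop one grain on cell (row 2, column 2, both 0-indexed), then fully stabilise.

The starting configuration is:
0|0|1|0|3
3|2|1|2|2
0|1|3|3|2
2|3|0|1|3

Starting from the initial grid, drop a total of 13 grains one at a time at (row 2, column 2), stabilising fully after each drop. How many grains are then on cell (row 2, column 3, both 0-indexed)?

3

step 0: 0|0|1|0|3
3|2|1|2|2
0|1|3|3|2
2|3|0|1|3
step 1: 0|0|1|0|3
3|2|2|3|2
0|2|1|0|3
2|3|1|2|3
step 2: 0|0|1|0|3
3|2|2|3|2
0|2|2|0|3
2|3|1|2|3
step 3: 0|0|1|0|3
3|2|2|3|2
0|2|3|0|3
2|3|1|2|3
step 4: 0|0|1|0|3
3|2|3|3|2
0|3|0|1|3
2|3|2|2|3
step 5: 0|0|1|0|3
3|2|3|3|2
0|3|1|1|3
2|3|2|2|3
step 6: 0|0|1|0|3
3|2|3|3|2
0|3|2|1|3
2|3|2|2|3
step 7: 0|0|1|0|3
3|2|3|3|2
0|3|3|1|3
2|3|2|2|3
step 8: 1|1|2|1|3
0|1|2|0|3
2|2|3|3|3
3|1|0|3|3
step 9: 1|1|2|2|0
0|1|3|2|1
2|3|1|2|2
3|1|2|1|1
step 10: 1|1|2|2|0
0|1|3|2|1
2|3|2|2|2
3|1|2|1|1
step 11: 1|1|2|2|0
0|1|3|2|1
2|3|3|2|2
3|1|2|1|1
step 12: 1|1|3|2|0
0|3|0|3|1
3|0|2|3|2
3|2|3|1|1
step 13: 1|1|3|2|0
0|3|0|3|1
3|0|3|3|2
3|2|3|1|1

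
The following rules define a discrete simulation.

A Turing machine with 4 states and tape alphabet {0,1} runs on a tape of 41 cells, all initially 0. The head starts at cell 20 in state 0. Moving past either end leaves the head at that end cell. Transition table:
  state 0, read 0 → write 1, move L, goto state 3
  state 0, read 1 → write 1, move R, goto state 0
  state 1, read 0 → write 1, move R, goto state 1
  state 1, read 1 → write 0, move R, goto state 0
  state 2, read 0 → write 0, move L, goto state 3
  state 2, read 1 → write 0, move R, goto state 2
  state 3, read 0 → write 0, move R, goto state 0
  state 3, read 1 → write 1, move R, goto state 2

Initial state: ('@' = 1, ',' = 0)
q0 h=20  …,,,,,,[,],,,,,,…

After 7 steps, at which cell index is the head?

step 0: q0 h=20  …,,,,,,[,],,,,,,…
step 1: q3 h=19  …,,,,,,[,]@,,,,,…
step 2: q0 h=20  …,,,,,,[@],,,,,,…
step 3: q0 h=21  …,,,,,@[,],,,,,,…
step 4: q3 h=20  …,,,,,,[@]@,,,,,…
step 5: q2 h=21  …,,,,,@[@],,,,,,…
step 6: q2 h=22  …,,,,@,[,],,,,,,…
step 7: q3 h=21  …,,,,,@[,],,,,,,…

21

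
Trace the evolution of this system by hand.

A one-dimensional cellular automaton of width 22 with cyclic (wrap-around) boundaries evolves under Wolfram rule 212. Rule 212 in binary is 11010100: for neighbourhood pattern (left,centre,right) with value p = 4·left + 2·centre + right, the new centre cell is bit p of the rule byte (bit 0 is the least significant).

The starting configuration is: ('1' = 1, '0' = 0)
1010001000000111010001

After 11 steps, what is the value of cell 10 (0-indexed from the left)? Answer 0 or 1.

gen 0: 1010001000000111010001
gen 1: 1011001100000011011000
gen 2: 1001100110000001001100
gen 3: 1100110011000001100110
gen 4: 0110011001100000110010
gen 5: 0011001100110000011011
gen 6: 1001100110011000001001
gen 7: 1100110011001100001100
gen 8: 0110011001100110000110
gen 9: 0011001100110011000011
gen 10: 1001100110011001100001
gen 11: 1100110011001100110000

0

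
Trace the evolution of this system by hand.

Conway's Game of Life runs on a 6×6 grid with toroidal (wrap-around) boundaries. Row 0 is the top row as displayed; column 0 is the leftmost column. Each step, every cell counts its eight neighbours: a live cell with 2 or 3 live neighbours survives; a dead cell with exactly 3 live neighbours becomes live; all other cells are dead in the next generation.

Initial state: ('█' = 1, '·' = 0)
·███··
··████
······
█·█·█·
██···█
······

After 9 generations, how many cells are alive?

t=0: ·███··
··████
······
█·█·█·
██···█
······
t=1: ·█····
·█··█·
·██···
█·····
██···█
······
t=2: ······
██····
███···
··█··█
██···█
·█····
t=3: ██····
█·█···
··█··█
··█··█
·██··█
·█····
t=4: █·█···
█·█··█
█·██·█
··████
·██···
······
t=5: █····█
··█·█·
······
·····█
·██·█·
··█···
t=6: ·█·█·█
·····█
······
······
·███··
█·██·█
t=7: ·█·█·█
█···█·
······
··█···
██·██·
·····█
t=8: ·····█
█···██
······
·███··
██████
·█·█·█
t=9: ······
█···██
██████
·····█
·····█
·█·█··

13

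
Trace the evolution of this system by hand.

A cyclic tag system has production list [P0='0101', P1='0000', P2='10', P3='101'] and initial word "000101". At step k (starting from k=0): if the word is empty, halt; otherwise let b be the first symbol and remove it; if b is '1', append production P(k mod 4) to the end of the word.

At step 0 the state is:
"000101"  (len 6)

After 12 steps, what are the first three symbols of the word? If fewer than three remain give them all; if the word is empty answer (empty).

010

0) "000101"  (len 6)
1) "00101"  (len 5)
2) "0101"  (len 4)
3) "101"  (len 3)
4) "01101"  (len 5)
5) "1101"  (len 4)
6) "1010000"  (len 7)
7) "01000010"  (len 8)
8) "1000010"  (len 7)
9) "0000100101"  (len 10)
10) "000100101"  (len 9)
11) "00100101"  (len 8)
12) "0100101"  (len 7)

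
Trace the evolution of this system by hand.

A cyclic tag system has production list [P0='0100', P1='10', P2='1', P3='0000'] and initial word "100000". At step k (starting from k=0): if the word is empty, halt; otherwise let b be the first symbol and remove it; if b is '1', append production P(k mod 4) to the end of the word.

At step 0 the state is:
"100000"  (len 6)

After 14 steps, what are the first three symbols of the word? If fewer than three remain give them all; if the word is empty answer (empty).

(empty)

0) "100000"  (len 6)
1) "000000100"  (len 9)
2) "00000100"  (len 8)
3) "0000100"  (len 7)
4) "000100"  (len 6)
5) "00100"  (len 5)
6) "0100"  (len 4)
7) "100"  (len 3)
8) "000000"  (len 6)
9) "00000"  (len 5)
10) "0000"  (len 4)
11) "000"  (len 3)
12) "00"  (len 2)
13) "0"  (len 1)
14) (halted — word empty)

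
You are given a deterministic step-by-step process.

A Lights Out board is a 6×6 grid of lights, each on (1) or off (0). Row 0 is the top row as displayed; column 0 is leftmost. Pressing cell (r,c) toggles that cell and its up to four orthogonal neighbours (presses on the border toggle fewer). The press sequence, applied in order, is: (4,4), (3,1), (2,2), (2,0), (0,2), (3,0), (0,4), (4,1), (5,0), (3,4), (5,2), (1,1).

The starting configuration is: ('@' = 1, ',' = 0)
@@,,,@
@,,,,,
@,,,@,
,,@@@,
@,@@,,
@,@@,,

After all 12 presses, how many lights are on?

step 0: @@,,,@
@,,,,,
@,,,@,
,,@@@,
@,@@,,
@,@@,,
step 1: @@,,,@
@,,,,,
@,,,@,
,,@@,,
@,@,@@
@,@@@,
step 2: @@,,,@
@,,,,,
@@,,@,
@@,@,,
@@@,@@
@,@@@,
step 3: @@,,,@
@,@,,,
@,@@@,
@@@@,,
@@@,@@
@,@@@,
step 4: @@,,,@
,,@,,,
,@@@@,
,@@@,,
@@@,@@
@,@@@,
step 5: @,@@,@
,,,,,,
,@@@@,
,@@@,,
@@@,@@
@,@@@,
step 6: @,@@,@
,,,,,,
@@@@@,
@,@@,,
,@@,@@
@,@@@,
step 7: @,@,@,
,,,,@,
@@@@@,
@,@@,,
,@@,@@
@,@@@,
step 8: @,@,@,
,,,,@,
@@@@@,
@@@@,,
@,,,@@
@@@@@,
step 9: @,@,@,
,,,,@,
@@@@@,
@@@@,,
,,,,@@
,,@@@,
step 10: @,@,@,
,,,,@,
@@@@,,
@@@,@@
,,,,,@
,,@@@,
step 11: @,@,@,
,,,,@,
@@@@,,
@@@,@@
,,@,,@
,@,,@,
step 12: @@@,@,
@@@,@,
@,@@,,
@@@,@@
,,@,,@
,@,,@,

20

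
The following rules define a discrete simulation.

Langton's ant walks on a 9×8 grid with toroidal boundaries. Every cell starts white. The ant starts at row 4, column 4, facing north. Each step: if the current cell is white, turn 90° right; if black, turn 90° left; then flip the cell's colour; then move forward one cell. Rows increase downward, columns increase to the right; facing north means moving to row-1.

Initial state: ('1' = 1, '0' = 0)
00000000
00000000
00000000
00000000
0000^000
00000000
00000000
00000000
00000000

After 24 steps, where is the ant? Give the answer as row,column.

step 0: 00000000
00000000
00000000
00000000
0000^000
00000000
00000000
00000000
00000000
step 1: 00000000
00000000
00000000
00000000
00001>00
00000000
00000000
00000000
00000000
step 2: 00000000
00000000
00000000
00000000
00001100
00000v00
00000000
00000000
00000000
step 3: 00000000
00000000
00000000
00000000
00001100
0000<100
00000000
00000000
00000000
step 4: 00000000
00000000
00000000
00000000
0000^100
00001100
00000000
00000000
00000000
step 5: 00000000
00000000
00000000
00000000
000<0100
00001100
00000000
00000000
00000000
step 6: 00000000
00000000
00000000
000^0000
00010100
00001100
00000000
00000000
00000000
step 7: 00000000
00000000
00000000
0001>000
00010100
00001100
00000000
00000000
00000000
step 8: 00000000
00000000
00000000
00011000
0001v100
00001100
00000000
00000000
00000000
step 9: 00000000
00000000
00000000
00011000
000<1100
00001100
00000000
00000000
00000000
step 10: 00000000
00000000
00000000
00011000
00001100
000v1100
00000000
00000000
00000000
step 11: 00000000
00000000
00000000
00011000
00001100
00<11100
00000000
00000000
00000000
step 12: 00000000
00000000
00000000
00011000
00^01100
00111100
00000000
00000000
00000000
step 13: 00000000
00000000
00000000
00011000
001>1100
00111100
00000000
00000000
00000000
step 14: 00000000
00000000
00000000
00011000
00111100
001v1100
00000000
00000000
00000000
step 15: 00000000
00000000
00000000
00011000
00111100
0010>100
00000000
00000000
00000000
step 16: 00000000
00000000
00000000
00011000
0011^100
00100100
00000000
00000000
00000000
step 17: 00000000
00000000
00000000
00011000
001<0100
00100100
00000000
00000000
00000000
step 18: 00000000
00000000
00000000
00011000
00100100
001v0100
00000000
00000000
00000000
step 19: 00000000
00000000
00000000
00011000
00100100
00<10100
00000000
00000000
00000000
step 20: 00000000
00000000
00000000
00011000
00100100
00010100
00v00000
00000000
00000000
step 21: 00000000
00000000
00000000
00011000
00100100
00010100
0<100000
00000000
00000000
step 22: 00000000
00000000
00000000
00011000
00100100
0^010100
01100000
00000000
00000000
step 23: 00000000
00000000
00000000
00011000
00100100
01>10100
01100000
00000000
00000000
step 24: 00000000
00000000
00000000
00011000
00100100
01110100
01v00000
00000000
00000000

6,2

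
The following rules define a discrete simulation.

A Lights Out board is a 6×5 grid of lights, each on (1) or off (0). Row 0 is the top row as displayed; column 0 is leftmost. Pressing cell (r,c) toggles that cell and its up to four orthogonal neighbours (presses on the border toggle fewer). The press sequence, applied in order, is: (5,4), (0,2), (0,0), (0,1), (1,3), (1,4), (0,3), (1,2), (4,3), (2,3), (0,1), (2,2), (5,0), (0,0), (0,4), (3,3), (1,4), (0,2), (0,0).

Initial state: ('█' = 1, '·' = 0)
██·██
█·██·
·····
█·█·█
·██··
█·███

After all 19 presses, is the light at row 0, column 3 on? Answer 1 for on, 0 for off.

k=0  ██·██
█·██·
·····
█·█·█
·██··
█·███
k=1  ██·██
█·██·
·····
█·█·█
·██·█
█·█··
k=2  █·█·█
█··█·
·····
█·█·█
·██·█
█·█··
k=3  ·██·█
···█·
·····
█·█·█
·██·█
█·█··
k=4  █···█
·█·█·
·····
█·█·█
·██·█
█·█··
k=5  █··██
·██·█
···█·
█·█·█
·██·█
█·█··
k=6  █··█·
·███·
···██
█·█·█
·██·█
█·█··
k=7  █·█·█
·██··
···██
█·█·█
·██·█
█·█··
k=8  █···█
···█·
··███
█·█·█
·██·█
█·█··
k=9  █···█
···█·
··███
█·███
·█·█·
█·██·
k=10  █···█
·····
·····
█·█·█
·█·█·
█·██·
k=11  ·██·█
·█···
·····
█·█·█
·█·█·
█·██·
k=12  ·██·█
·██··
·███·
█···█
·█·█·
█·██·
k=13  ·██·█
·██··
·███·
█···█
██·█·
·███·
k=14  █·█·█
███··
·███·
█···█
██·█·
·███·
k=15  █·██·
███·█
·███·
█···█
██·█·
·███·
k=16  █·██·
███·█
·██··
█·██·
██···
·███·
k=17  █·███
████·
·██·█
█·██·
██···
·███·
k=18  ██··█
██·█·
·██·█
█·██·
██···
·███·
k=19  ····█
·█·█·
·██·█
█·██·
██···
·███·

0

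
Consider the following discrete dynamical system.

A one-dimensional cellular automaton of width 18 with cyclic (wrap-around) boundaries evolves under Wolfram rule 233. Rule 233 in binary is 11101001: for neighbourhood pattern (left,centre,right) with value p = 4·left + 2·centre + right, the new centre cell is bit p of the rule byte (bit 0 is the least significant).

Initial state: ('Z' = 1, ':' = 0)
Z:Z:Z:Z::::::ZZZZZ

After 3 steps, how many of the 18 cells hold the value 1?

k=0  Z:Z:Z:Z::::::ZZZZZ
k=1  ZZ:Z:Z::ZZZZ:ZZZZZ
k=2  ZZZ:Z:::ZZZZZZZZZZ
k=3  ZZZZ::Z:ZZZZZZZZZZ

15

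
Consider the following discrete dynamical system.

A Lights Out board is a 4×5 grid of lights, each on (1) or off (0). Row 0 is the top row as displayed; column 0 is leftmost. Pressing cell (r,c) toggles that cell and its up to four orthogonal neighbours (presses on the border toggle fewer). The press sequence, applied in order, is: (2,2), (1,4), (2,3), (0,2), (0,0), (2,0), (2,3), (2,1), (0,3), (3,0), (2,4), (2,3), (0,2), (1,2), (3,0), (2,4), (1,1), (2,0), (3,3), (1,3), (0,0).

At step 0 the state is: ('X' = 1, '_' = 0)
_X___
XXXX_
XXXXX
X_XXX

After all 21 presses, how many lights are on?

8

step 0: _X___
XXXX_
XXXXX
X_XXX
step 1: _X___
XX_X_
X___X
X__XX
step 2: _X__X
XX__X
X____
X__XX
step 3: _X__X
XX_XX
X_XXX
X___X
step 4: __XXX
XXXXX
X_XXX
X___X
step 5: XXXXX
_XXXX
X_XXX
X___X
step 6: XXXXX
XXXXX
_XXXX
____X
step 7: XXXXX
XXX_X
_X___
___XX
step 8: XXXXX
X_X_X
X_X__
_X_XX
step 9: XX___
X_XXX
X_X__
_X_XX
step 10: XX___
X_XXX
__X__
X__XX
step 11: XX___
X_XX_
__XXX
X__X_
step 12: XX___
X_X__
_____
X____
step 13: X_XX_
X____
_____
X____
step 14: X__X_
XXXX_
__X__
X____
step 15: X__X_
XXXX_
X_X__
_X___
step 16: X__X_
XXXXX
X_XXX
_X__X
step 17: XX_X_
___XX
XXXXX
_X__X
step 18: XX_X_
X__XX
__XXX
XX__X
step 19: XX_X_
X__XX
__X_X
XXXX_
step 20: XX___
X_X__
__XXX
XXXX_
step 21: _____
__X__
__XXX
XXXX_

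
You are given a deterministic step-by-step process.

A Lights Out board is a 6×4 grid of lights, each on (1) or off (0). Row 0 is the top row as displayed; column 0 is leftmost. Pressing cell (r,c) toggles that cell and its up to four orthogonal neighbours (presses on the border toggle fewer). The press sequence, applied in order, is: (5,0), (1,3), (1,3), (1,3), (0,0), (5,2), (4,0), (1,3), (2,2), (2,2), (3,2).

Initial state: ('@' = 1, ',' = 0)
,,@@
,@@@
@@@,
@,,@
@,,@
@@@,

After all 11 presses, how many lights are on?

gen 0: ,,@@
,@@@
@@@,
@,,@
@,,@
@@@,
gen 1: ,,@@
,@@@
@@@,
@,,@
,,,@
,,@,
gen 2: ,,@,
,@,,
@@@@
@,,@
,,,@
,,@,
gen 3: ,,@@
,@@@
@@@,
@,,@
,,,@
,,@,
gen 4: ,,@,
,@,,
@@@@
@,,@
,,,@
,,@,
gen 5: @@@,
@@,,
@@@@
@,,@
,,,@
,,@,
gen 6: @@@,
@@,,
@@@@
@,,@
,,@@
,@,@
gen 7: @@@,
@@,,
@@@@
,,,@
@@@@
@@,@
gen 8: @@@@
@@@@
@@@,
,,,@
@@@@
@@,@
gen 9: @@@@
@@,@
@,,@
,,@@
@@@@
@@,@
gen 10: @@@@
@@@@
@@@,
,,,@
@@@@
@@,@
gen 11: @@@@
@@@@
@@,,
,@@,
@@,@
@@,@

18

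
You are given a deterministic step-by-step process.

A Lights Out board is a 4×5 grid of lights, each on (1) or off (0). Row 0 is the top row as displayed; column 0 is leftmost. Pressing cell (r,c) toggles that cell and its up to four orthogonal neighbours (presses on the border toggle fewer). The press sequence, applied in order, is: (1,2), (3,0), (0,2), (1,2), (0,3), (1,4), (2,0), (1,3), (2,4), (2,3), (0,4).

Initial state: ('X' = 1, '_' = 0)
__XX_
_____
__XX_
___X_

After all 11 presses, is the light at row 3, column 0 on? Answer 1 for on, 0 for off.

0) __XX_
_____
__XX_
___X_
1) ___X_
_XXX_
___X_
___X_
2) ___X_
_XXX_
X__X_
XX_X_
3) _XX__
_X_X_
X__X_
XX_X_
4) _X___
__X__
X_XX_
XX_X_
5) _XXXX
__XX_
X_XX_
XX_X_
6) _XXX_
__X_X
X_XXX
XX_X_
7) _XXX_
X_X_X
_XXXX
_X_X_
8) _XX__
X__X_
_XX_X
_X_X_
9) _XX__
X__XX
_XXX_
_X_XX
10) _XX__
X___X
_X__X
_X__X
11) _XXXX
X____
_X__X
_X__X

0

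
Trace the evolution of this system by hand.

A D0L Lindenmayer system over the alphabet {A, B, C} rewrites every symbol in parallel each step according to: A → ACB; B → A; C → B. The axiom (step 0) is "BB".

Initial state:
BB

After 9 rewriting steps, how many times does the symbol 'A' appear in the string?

162

step 0: BB
step 1: AA
step 2: ACBACB
step 3: ACBBAACBBA
step 4: ACBBAAACBACBBAAACB
step 5: ACBBAAACBACBACBBAACBBAAACBACBACBBA
step 6: ACBBAAACBACBACBBAACBBAACBBAAACBACBBAAACBACBACBBAACBBAACBBAAACB
step 7: ACBBAAACBACBACBBAACBBAACBBAAACBACBBAAACBACBBAAACBACBACBBAACBBAAACBACBACBBAACBBAACBBAAACBACBBAAACBACBBAAACBACBACBBA
step 8: ACBBAAACBACBACBBAACBBAACBBAAACBACBBAAACBACBBAAACBACBACBBAA…CBACBACBBAACBBAAACBACBACBBAACBBAAACBACBACBBAACBBAACBBAAACB  (len 210)
step 9: ACBBAAACBACBACBBAACBBAACBBAAACBACBBAAACBACBBAAACBACBACBBAA…BACBBAAACBACBACBBAACBBAACBBAAACBACBBAAACBACBBAAACBACBACBBA  (len 386)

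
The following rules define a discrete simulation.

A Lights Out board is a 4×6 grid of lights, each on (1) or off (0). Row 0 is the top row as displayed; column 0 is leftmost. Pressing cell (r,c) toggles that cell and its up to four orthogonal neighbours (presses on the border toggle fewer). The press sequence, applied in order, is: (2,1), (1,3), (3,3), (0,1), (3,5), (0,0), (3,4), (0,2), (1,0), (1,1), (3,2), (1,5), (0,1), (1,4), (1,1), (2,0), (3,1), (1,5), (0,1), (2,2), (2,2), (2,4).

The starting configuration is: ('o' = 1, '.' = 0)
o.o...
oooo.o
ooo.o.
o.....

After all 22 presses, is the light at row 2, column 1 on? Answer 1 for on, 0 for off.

0

step 0: o.o...
oooo.o
ooo.o.
o.....
step 1: o.o...
o.oo.o
....o.
oo....
step 2: o.oo..
o...oo
...oo.
oo....
step 3: o.oo..
o...oo
....o.
ooooo.
step 4: .o.o..
oo..oo
....o.
ooooo.
step 5: .o.o..
oo..oo
....oo
oooo.o
step 6: o..o..
.o..oo
....oo
oooo.o
step 7: o..o..
.o..oo
.....o
ooo.o.
step 8: ooo...
.oo.oo
.....o
ooo.o.
step 9: .oo...
o.o.oo
o....o
ooo.o.
step 10: ..o...
.o..oo
oo...o
ooo.o.
step 11: ..o...
.o..oo
ooo..o
o..oo.
step 12: ..o..o
.o....
ooo...
o..oo.
step 13: oo...o
......
ooo...
o..oo.
step 14: oo..oo
...ooo
ooo.o.
o..oo.
step 15: o...oo
oooooo
o.o.o.
o..oo.
step 16: o...oo
.ooooo
.oo.o.
...oo.
step 17: o...oo
.ooooo
..o.o.
ooooo.
step 18: o...o.
.ooo..
..o.oo
ooooo.
step 19: .oo.o.
..oo..
..o.oo
ooooo.
step 20: .oo.o.
...o..
.o.ooo
oo.oo.
step 21: .oo.o.
..oo..
..o.oo
ooooo.
step 22: .oo.o.
..ooo.
..oo..
oooo..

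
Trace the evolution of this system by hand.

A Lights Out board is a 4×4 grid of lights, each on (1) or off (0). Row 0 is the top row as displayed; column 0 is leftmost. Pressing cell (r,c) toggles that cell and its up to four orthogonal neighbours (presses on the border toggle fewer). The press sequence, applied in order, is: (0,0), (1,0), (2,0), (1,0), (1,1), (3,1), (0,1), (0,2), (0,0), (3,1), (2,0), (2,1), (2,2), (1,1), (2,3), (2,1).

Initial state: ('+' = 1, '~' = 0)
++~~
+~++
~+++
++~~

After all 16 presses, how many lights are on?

11

0) ++~~
+~++
~+++
++~~
1) ~~~~
~~++
~+++
++~~
2) +~~~
++++
++++
++~~
3) +~~~
~+++
~~++
~+~~
4) ~~~~
+~++
+~++
~+~~
5) ~+~~
~+~+
++++
~+~~
6) ~+~~
~+~+
+~++
+~+~
7) +~+~
~~~+
+~++
+~+~
8) ++~+
~~++
+~++
+~+~
9) ~~~+
+~++
+~++
+~+~
10) ~~~+
+~++
++++
~+~~
11) ~~~+
~~++
~~++
++~~
12) ~~~+
~+++
++~+
+~~~
13) ~~~+
~+~+
+~+~
+~+~
14) ~+~+
+~++
+++~
+~+~
15) ~+~+
+~+~
++~+
+~++
16) ~+~+
+++~
~~++
++++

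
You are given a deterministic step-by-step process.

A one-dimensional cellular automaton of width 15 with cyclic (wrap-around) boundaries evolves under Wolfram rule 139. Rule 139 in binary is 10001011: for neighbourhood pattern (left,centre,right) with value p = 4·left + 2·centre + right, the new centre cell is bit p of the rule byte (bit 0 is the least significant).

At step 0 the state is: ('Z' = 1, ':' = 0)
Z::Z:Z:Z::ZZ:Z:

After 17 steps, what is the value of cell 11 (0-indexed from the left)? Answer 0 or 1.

0) Z::Z:Z:Z::ZZ:Z:
1) ::Z::::::ZZ::::
2) ZZ::ZZZZZZ::ZZZ
3) Z::ZZZZZZ::ZZZZ
4) ::ZZZZZZ::ZZZZZ
5) :ZZZZZZ::ZZZZZ:
6) ZZZZZZ::ZZZZZ::
7) ZZZZZ::ZZZZZ::Z
8) ZZZZ::ZZZZZ::ZZ
9) ZZZ::ZZZZZ::ZZZ
10) ZZ::ZZZZZ::ZZZZ
11) Z::ZZZZZ::ZZZZZ
12) ::ZZZZZ::ZZZZZZ
13) :ZZZZZ::ZZZZZZ:
14) ZZZZZ::ZZZZZZ::
15) ZZZZ::ZZZZZZ::Z
16) ZZZ::ZZZZZZ::ZZ
17) ZZ::ZZZZZZ::ZZZ

0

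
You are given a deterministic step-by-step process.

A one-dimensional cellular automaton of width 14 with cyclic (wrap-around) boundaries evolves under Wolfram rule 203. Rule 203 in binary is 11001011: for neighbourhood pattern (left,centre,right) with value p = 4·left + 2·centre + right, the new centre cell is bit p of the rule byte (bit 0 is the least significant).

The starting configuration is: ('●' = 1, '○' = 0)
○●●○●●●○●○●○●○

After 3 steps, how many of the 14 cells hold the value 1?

t=0: ○●●○●●●○●○●○●○
t=1: ●●●○●●●○○○○○○○
t=2: ●●●○●●●○●●●●●●
t=3: ●●●○●●●○●●●●●●

12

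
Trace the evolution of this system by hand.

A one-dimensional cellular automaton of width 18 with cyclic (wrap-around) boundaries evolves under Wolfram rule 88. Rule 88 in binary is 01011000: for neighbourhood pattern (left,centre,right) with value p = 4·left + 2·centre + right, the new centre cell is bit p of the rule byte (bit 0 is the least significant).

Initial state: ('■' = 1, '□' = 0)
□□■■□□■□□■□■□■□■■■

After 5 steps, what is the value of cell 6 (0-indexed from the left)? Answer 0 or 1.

k=0  □□■■□□■□□■□■□■□■■■
k=1  ■□■■■□□■□□□□□□□■□■
k=2  ■□■□■■□□■□□□□□□□□■
k=3  ■□□□■■■□□■□□□□□□□■
k=4  ■■□□■□■■□□■□□□□□□■
k=5  □■■□□□■■■□□■□□□□□■

1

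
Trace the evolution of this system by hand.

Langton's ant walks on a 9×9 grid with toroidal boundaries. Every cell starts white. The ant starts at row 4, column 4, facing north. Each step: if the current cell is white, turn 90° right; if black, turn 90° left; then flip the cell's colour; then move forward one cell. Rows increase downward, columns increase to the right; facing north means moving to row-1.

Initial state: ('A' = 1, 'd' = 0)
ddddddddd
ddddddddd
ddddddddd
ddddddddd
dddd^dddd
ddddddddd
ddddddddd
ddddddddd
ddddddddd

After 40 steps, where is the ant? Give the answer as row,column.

k=0  ddddddddd
ddddddddd
ddddddddd
ddddddddd
dddd^dddd
ddddddddd
ddddddddd
ddddddddd
ddddddddd
k=1  ddddddddd
ddddddddd
ddddddddd
ddddddddd
ddddA>ddd
ddddddddd
ddddddddd
ddddddddd
ddddddddd
k=2  ddddddddd
ddddddddd
ddddddddd
ddddddddd
ddddAAddd
dddddvddd
ddddddddd
ddddddddd
ddddddddd
k=3  ddddddddd
ddddddddd
ddddddddd
ddddddddd
ddddAAddd
dddd<Addd
ddddddddd
ddddddddd
ddddddddd
k=4  ddddddddd
ddddddddd
ddddddddd
ddddddddd
dddd^Addd
ddddAAddd
ddddddddd
ddddddddd
ddddddddd
k=5  ddddddddd
ddddddddd
ddddddddd
ddddddddd
ddd<dAddd
ddddAAddd
ddddddddd
ddddddddd
ddddddddd
k=6  ddddddddd
ddddddddd
ddddddddd
ddd^ddddd
dddAdAddd
ddddAAddd
ddddddddd
ddddddddd
ddddddddd
k=7  ddddddddd
ddddddddd
ddddddddd
dddA>dddd
dddAdAddd
ddddAAddd
ddddddddd
ddddddddd
ddddddddd
k=8  ddddddddd
ddddddddd
ddddddddd
dddAAdddd
dddAvAddd
ddddAAddd
ddddddddd
ddddddddd
ddddddddd
k=9  ddddddddd
ddddddddd
ddddddddd
dddAAdddd
ddd<AAddd
ddddAAddd
ddddddddd
ddddddddd
ddddddddd
k=10  ddddddddd
ddddddddd
ddddddddd
dddAAdddd
ddddAAddd
dddvAAddd
ddddddddd
ddddddddd
ddddddddd
k=11  ddddddddd
ddddddddd
ddddddddd
dddAAdddd
ddddAAddd
dd<AAAddd
ddddddddd
ddddddddd
ddddddddd
k=12  ddddddddd
ddddddddd
ddddddddd
dddAAdddd
dd^dAAddd
ddAAAAddd
ddddddddd
ddddddddd
ddddddddd
k=13  ddddddddd
ddddddddd
ddddddddd
dddAAdddd
ddA>AAddd
ddAAAAddd
ddddddddd
ddddddddd
ddddddddd
k=14  ddddddddd
ddddddddd
ddddddddd
dddAAdddd
ddAAAAddd
ddAvAAddd
ddddddddd
ddddddddd
ddddddddd
k=15  ddddddddd
ddddddddd
ddddddddd
dddAAdddd
ddAAAAddd
ddAd>Addd
ddddddddd
ddddddddd
ddddddddd
k=16  ddddddddd
ddddddddd
ddddddddd
dddAAdddd
ddAA^Addd
ddAddAddd
ddddddddd
ddddddddd
ddddddddd
k=17  ddddddddd
ddddddddd
ddddddddd
dddAAdddd
ddA<dAddd
ddAddAddd
ddddddddd
ddddddddd
ddddddddd
k=18  ddddddddd
ddddddddd
ddddddddd
dddAAdddd
ddAddAddd
ddAvdAddd
ddddddddd
ddddddddd
ddddddddd
k=19  ddddddddd
ddddddddd
ddddddddd
dddAAdddd
ddAddAddd
dd<AdAddd
ddddddddd
ddddddddd
ddddddddd
k=20  ddddddddd
ddddddddd
ddddddddd
dddAAdddd
ddAddAddd
dddAdAddd
ddvdddddd
ddddddddd
ddddddddd
k=21  ddddddddd
ddddddddd
ddddddddd
dddAAdddd
ddAddAddd
dddAdAddd
d<Adddddd
ddddddddd
ddddddddd
k=22  ddddddddd
ddddddddd
ddddddddd
dddAAdddd
ddAddAddd
d^dAdAddd
dAAdddddd
ddddddddd
ddddddddd
k=23  ddddddddd
ddddddddd
ddddddddd
dddAAdddd
ddAddAddd
dA>AdAddd
dAAdddddd
ddddddddd
ddddddddd
k=24  ddddddddd
ddddddddd
ddddddddd
dddAAdddd
ddAddAddd
dAAAdAddd
dAvdddddd
ddddddddd
ddddddddd
k=25  ddddddddd
ddddddddd
ddddddddd
dddAAdddd
ddAddAddd
dAAAdAddd
dAd>ddddd
ddddddddd
ddddddddd
k=26  ddddddddd
ddddddddd
ddddddddd
dddAAdddd
ddAddAddd
dAAAdAddd
dAdAddddd
dddvddddd
ddddddddd
k=27  ddddddddd
ddddddddd
ddddddddd
dddAAdddd
ddAddAddd
dAAAdAddd
dAdAddddd
dd<Addddd
ddddddddd
k=28  ddddddddd
ddddddddd
ddddddddd
dddAAdddd
ddAddAddd
dAAAdAddd
dA^Addddd
ddAAddddd
ddddddddd
k=29  ddddddddd
ddddddddd
ddddddddd
dddAAdddd
ddAddAddd
dAAAdAddd
dAA>ddddd
ddAAddddd
ddddddddd
k=30  ddddddddd
ddddddddd
ddddddddd
dddAAdddd
ddAddAddd
dAA^dAddd
dAAdddddd
ddAAddddd
ddddddddd
k=31  ddddddddd
ddddddddd
ddddddddd
dddAAdddd
ddAddAddd
dA<ddAddd
dAAdddddd
ddAAddddd
ddddddddd
k=32  ddddddddd
ddddddddd
ddddddddd
dddAAdddd
ddAddAddd
dAdddAddd
dAvdddddd
ddAAddddd
ddddddddd
k=33  ddddddddd
ddddddddd
ddddddddd
dddAAdddd
ddAddAddd
dAdddAddd
dAd>ddddd
ddAAddddd
ddddddddd
k=34  ddddddddd
ddddddddd
ddddddddd
dddAAdddd
ddAddAddd
dAdddAddd
dAdAddddd
ddAvddddd
ddddddddd
k=35  ddddddddd
ddddddddd
ddddddddd
dddAAdddd
ddAddAddd
dAdddAddd
dAdAddddd
ddAd>dddd
ddddddddd
k=36  ddddddddd
ddddddddd
ddddddddd
dddAAdddd
ddAddAddd
dAdddAddd
dAdAddddd
ddAdAdddd
ddddvdddd
k=37  ddddddddd
ddddddddd
ddddddddd
dddAAdddd
ddAddAddd
dAdddAddd
dAdAddddd
ddAdAdddd
ddd<Adddd
k=38  ddddddddd
ddddddddd
ddddddddd
dddAAdddd
ddAddAddd
dAdddAddd
dAdAddddd
ddA^Adddd
dddAAdddd
k=39  ddddddddd
ddddddddd
ddddddddd
dddAAdddd
ddAddAddd
dAdddAddd
dAdAddddd
ddAA>dddd
dddAAdddd
k=40  ddddddddd
ddddddddd
ddddddddd
dddAAdddd
ddAddAddd
dAdddAddd
dAdA^dddd
ddAAddddd
dddAAdddd

6,4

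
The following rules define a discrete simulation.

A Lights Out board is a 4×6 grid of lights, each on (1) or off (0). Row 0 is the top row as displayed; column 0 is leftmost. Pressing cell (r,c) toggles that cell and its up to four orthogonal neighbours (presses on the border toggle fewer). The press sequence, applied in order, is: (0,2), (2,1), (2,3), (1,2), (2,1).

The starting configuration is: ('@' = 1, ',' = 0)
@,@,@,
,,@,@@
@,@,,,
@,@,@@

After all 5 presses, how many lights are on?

18

step 0: @,@,@,
,,@,@@
@,@,,,
@,@,@@
step 1: @@,@@,
,,,,@@
@,@,,,
@,@,@@
step 2: @@,@@,
,@,,@@
,@,,,,
@@@,@@
step 3: @@,@@,
,@,@@@
,@@@@,
@@@@@@
step 4: @@@@@,
,,@,@@
,@,@@,
@@@@@@
step 5: @@@@@,
,@@,@@
@,@@@,
@,@@@@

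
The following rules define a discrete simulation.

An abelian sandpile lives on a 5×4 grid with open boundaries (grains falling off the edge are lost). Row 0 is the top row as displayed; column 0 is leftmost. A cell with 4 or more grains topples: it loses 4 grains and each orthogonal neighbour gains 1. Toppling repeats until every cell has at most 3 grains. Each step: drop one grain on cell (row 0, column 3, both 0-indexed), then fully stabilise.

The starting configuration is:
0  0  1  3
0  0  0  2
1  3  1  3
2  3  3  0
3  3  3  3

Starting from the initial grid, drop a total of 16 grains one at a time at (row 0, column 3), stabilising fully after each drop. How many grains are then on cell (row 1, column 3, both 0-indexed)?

0

gen 0: 0  0  1  3
0  0  0  2
1  3  1  3
2  3  3  0
3  3  3  3
gen 1: 0  0  2  0
0  0  0  3
1  3  1  3
2  3  3  0
3  3  3  3
gen 2: 0  0  2  1
0  0  0  3
1  3  1  3
2  3  3  0
3  3  3  3
gen 3: 0  0  2  2
0  0  0  3
1  3  1  3
2  3  3  0
3  3  3  3
gen 4: 0  0  2  3
0  0  0  3
1  3  1  3
2  3  3  0
3  3  3  3
gen 5: 0  0  3  1
0  0  1  1
1  3  2  0
2  3  3  1
3  3  3  3
gen 6: 0  0  3  2
0  0  1  1
1  3  2  0
2  3  3  1
3  3  3  3
gen 7: 0  0  3  3
0  0  1  1
1  3  2  0
2  3  3  1
3  3  3  3
gen 8: 0  1  0  1
0  0  2  2
1  3  2  0
2  3  3  1
3  3  3  3
gen 9: 0  1  0  2
0  0  2  2
1  3  2  0
2  3  3  1
3  3  3  3
gen 10: 0  1  0  3
0  0  2  2
1  3  2  0
2  3  3  1
3  3  3  3
gen 11: 0  1  1  0
0  0  2  3
1  3  2  0
2  3  3  1
3  3  3  3
gen 12: 0  1  1  1
0  0  2  3
1  3  2  0
2  3  3  1
3  3  3  3
gen 13: 0  1  1  2
0  0  2  3
1  3  2  0
2  3  3  1
3  3  3  3
gen 14: 0  1  1  3
0  0  2  3
1  3  2  0
2  3  3  1
3  3  3  3
gen 15: 0  1  2  1
0  0  3  0
1  3  2  1
2  3  3  1
3  3  3  3
gen 16: 0  1  2  2
0  0  3  0
1  3  2  1
2  3  3  1
3  3  3  3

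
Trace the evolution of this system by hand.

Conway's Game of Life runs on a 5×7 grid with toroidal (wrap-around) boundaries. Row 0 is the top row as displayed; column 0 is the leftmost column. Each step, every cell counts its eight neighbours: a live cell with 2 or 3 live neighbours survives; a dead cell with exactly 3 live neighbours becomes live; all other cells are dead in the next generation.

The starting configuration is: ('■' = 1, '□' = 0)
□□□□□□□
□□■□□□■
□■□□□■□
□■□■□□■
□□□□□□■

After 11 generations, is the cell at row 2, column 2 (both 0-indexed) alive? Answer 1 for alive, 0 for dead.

t=0: □□□□□□□
□□■□□□■
□■□□□■□
□■□■□□■
□□□□□□■
t=1: □□□□□□□
□□□□□□□
□■□□□■■
□□■□□■■
■□□□□□□
t=2: □□□□□□□
□□□□□□□
■□□□□■■
□■□□□■□
□□□□□□■
t=3: □□□□□□□
□□□□□□■
■□□□□■■
□□□□□■□
□□□□□□□
t=4: □□□□□□□
■□□□□■■
■□□□□■□
□□□□□■□
□□□□□□□
t=5: □□□□□□■
■□□□□■□
■□□□■■□
□□□□□□■
□□□□□□□
t=6: □□□□□□■
■□□□■■□
■□□□■■□
□□□□□■■
□□□□□□□
t=7: □□□□□■■
■□□□■□□
■□□□□□□
□□□□■■■
□□□□□■■
t=8: ■□□□■□□
■□□□□■□
■□□□■□□
■□□□■□□
■□□□□□□
t=9: ■■□□□□□
■■□□■■□
■■□□■■□
■■□□□□■
■■□□□□■
t=10: □□■□□■□
□□■□■■□
□□■□■□□
□□■□□□□
□□■□□□□
t=11: □■■□■■□
□■■□■■□
□■■□■■□
□■■□□□□
□■■■□□□

1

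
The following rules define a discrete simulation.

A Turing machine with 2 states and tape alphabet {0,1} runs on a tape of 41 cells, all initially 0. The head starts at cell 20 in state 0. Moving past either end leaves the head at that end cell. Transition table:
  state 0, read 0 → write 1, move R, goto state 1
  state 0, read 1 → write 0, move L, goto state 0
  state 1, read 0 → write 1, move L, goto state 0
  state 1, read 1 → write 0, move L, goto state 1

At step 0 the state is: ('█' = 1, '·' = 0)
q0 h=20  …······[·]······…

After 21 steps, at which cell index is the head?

13

step 0: q0 h=20  …······[·]······…
step 1: q1 h=21  …·····█[·]······…
step 2: q0 h=20  …······[█]█·····…
step 3: q0 h=19  …······[·]·█····…
step 4: q1 h=20  …·····█[·]█·····…
step 5: q0 h=19  …······[█]██····…
step 6: q0 h=18  …······[·]·██···…
step 7: q1 h=19  …·····█[·]██····…
step 8: q0 h=18  …······[█]███···…
step 9: q0 h=17  …······[·]·███··…
step 10: q1 h=18  …·····█[·]███···…
step 11: q0 h=17  …······[█]████··…
step 12: q0 h=16  …······[·]·████·…
step 13: q1 h=17  …·····█[·]████··…
step 14: q0 h=16  …······[█]█████·…
step 15: q0 h=15  …······[·]·█████…
step 16: q1 h=16  …·····█[·]█████·…
step 17: q0 h=15  …······[█]██████…
step 18: q0 h=14  …······[·]·█████…
step 19: q1 h=15  …·····█[·]██████…
step 20: q0 h=14  …······[█]██████…
step 21: q0 h=13  …······[·]·█████…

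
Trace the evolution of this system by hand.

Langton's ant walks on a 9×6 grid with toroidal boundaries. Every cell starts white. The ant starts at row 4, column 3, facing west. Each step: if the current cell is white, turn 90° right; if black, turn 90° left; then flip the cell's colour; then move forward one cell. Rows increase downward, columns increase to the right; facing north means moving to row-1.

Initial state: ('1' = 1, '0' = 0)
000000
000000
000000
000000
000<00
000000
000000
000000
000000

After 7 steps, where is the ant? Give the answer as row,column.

4,2

step 0: 000000
000000
000000
000000
000<00
000000
000000
000000
000000
step 1: 000000
000000
000000
000^00
000100
000000
000000
000000
000000
step 2: 000000
000000
000000
0001>0
000100
000000
000000
000000
000000
step 3: 000000
000000
000000
000110
0001v0
000000
000000
000000
000000
step 4: 000000
000000
000000
000110
000<10
000000
000000
000000
000000
step 5: 000000
000000
000000
000110
000010
000v00
000000
000000
000000
step 6: 000000
000000
000000
000110
000010
00<100
000000
000000
000000
step 7: 000000
000000
000000
000110
00^010
001100
000000
000000
000000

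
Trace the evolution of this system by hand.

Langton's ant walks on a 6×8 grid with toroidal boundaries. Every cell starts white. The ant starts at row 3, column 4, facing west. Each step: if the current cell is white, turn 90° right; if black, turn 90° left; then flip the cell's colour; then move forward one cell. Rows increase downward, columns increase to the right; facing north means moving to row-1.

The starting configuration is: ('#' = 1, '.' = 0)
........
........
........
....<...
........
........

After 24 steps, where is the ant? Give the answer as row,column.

5,6

gen 0: ........
........
........
....<...
........
........
gen 1: ........
........
....^...
....#...
........
........
gen 2: ........
........
....#>..
....#...
........
........
gen 3: ........
........
....##..
....#v..
........
........
gen 4: ........
........
....##..
....<#..
........
........
gen 5: ........
........
....##..
.....#..
....v...
........
gen 6: ........
........
....##..
.....#..
...<#...
........
gen 7: ........
........
....##..
...^.#..
...##...
........
gen 8: ........
........
....##..
...#>#..
...##...
........
gen 9: ........
........
....##..
...###..
...#v...
........
gen 10: ........
........
....##..
...###..
...#.>..
........
gen 11: ........
........
....##..
...###..
...#.#..
.....v..
gen 12: ........
........
....##..
...###..
...#.#..
....<#..
gen 13: ........
........
....##..
...###..
...#^#..
....##..
gen 14: ........
........
....##..
...###..
...##>..
....##..
gen 15: ........
........
....##..
...##^..
...##...
....##..
gen 16: ........
........
....##..
...#<...
...##...
....##..
gen 17: ........
........
....##..
...#....
...#v...
....##..
gen 18: ........
........
....##..
...#....
...#.>..
....##..
gen 19: ........
........
....##..
...#....
...#.#..
....#v..
gen 20: ........
........
....##..
...#....
...#.#..
....#.>.
gen 21: ......v.
........
....##..
...#....
...#.#..
....#.#.
gen 22: .....<#.
........
....##..
...#....
...#.#..
....#.#.
gen 23: .....##.
........
....##..
...#....
...#.#..
....#^#.
gen 24: .....##.
........
....##..
...#....
...#.#..
....##>.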